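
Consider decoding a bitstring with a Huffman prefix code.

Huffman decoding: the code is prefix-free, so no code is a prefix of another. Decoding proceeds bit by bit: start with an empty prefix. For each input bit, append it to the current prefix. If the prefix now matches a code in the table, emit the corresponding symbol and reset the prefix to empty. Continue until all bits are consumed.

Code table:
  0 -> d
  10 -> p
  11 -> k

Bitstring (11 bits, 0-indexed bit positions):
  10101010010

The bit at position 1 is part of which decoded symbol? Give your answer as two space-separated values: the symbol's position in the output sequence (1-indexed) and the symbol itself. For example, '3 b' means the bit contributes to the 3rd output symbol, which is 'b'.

Answer: 1 p

Derivation:
Bit 0: prefix='1' (no match yet)
Bit 1: prefix='10' -> emit 'p', reset
Bit 2: prefix='1' (no match yet)
Bit 3: prefix='10' -> emit 'p', reset
Bit 4: prefix='1' (no match yet)
Bit 5: prefix='10' -> emit 'p', reset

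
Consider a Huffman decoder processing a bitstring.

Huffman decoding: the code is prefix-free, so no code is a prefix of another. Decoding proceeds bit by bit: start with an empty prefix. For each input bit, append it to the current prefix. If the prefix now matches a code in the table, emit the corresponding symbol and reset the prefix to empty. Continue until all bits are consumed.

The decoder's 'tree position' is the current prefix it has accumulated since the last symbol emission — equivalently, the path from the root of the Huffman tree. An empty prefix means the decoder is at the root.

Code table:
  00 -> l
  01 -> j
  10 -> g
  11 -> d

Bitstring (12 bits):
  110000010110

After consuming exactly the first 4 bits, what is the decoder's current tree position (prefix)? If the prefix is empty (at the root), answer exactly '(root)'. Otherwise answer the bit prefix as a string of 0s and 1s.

Bit 0: prefix='1' (no match yet)
Bit 1: prefix='11' -> emit 'd', reset
Bit 2: prefix='0' (no match yet)
Bit 3: prefix='00' -> emit 'l', reset

Answer: (root)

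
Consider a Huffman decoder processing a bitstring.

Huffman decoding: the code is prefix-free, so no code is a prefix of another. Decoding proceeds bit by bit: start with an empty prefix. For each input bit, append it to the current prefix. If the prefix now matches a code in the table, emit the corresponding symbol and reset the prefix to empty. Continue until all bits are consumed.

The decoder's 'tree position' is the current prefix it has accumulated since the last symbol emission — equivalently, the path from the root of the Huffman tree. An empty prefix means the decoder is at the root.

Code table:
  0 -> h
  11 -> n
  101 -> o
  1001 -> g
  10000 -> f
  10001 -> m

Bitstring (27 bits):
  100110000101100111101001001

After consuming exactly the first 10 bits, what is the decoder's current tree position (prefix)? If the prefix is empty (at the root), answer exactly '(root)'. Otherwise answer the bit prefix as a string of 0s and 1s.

Bit 0: prefix='1' (no match yet)
Bit 1: prefix='10' (no match yet)
Bit 2: prefix='100' (no match yet)
Bit 3: prefix='1001' -> emit 'g', reset
Bit 4: prefix='1' (no match yet)
Bit 5: prefix='10' (no match yet)
Bit 6: prefix='100' (no match yet)
Bit 7: prefix='1000' (no match yet)
Bit 8: prefix='10000' -> emit 'f', reset
Bit 9: prefix='1' (no match yet)

Answer: 1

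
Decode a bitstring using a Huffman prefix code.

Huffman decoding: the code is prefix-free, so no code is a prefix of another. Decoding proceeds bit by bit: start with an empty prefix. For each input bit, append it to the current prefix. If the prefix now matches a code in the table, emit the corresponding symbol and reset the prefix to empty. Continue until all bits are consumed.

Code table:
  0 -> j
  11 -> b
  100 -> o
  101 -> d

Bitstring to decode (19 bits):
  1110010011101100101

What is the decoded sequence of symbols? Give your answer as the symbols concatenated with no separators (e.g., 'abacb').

Bit 0: prefix='1' (no match yet)
Bit 1: prefix='11' -> emit 'b', reset
Bit 2: prefix='1' (no match yet)
Bit 3: prefix='10' (no match yet)
Bit 4: prefix='100' -> emit 'o', reset
Bit 5: prefix='1' (no match yet)
Bit 6: prefix='10' (no match yet)
Bit 7: prefix='100' -> emit 'o', reset
Bit 8: prefix='1' (no match yet)
Bit 9: prefix='11' -> emit 'b', reset
Bit 10: prefix='1' (no match yet)
Bit 11: prefix='10' (no match yet)
Bit 12: prefix='101' -> emit 'd', reset
Bit 13: prefix='1' (no match yet)
Bit 14: prefix='10' (no match yet)
Bit 15: prefix='100' -> emit 'o', reset
Bit 16: prefix='1' (no match yet)
Bit 17: prefix='10' (no match yet)
Bit 18: prefix='101' -> emit 'd', reset

Answer: boobdod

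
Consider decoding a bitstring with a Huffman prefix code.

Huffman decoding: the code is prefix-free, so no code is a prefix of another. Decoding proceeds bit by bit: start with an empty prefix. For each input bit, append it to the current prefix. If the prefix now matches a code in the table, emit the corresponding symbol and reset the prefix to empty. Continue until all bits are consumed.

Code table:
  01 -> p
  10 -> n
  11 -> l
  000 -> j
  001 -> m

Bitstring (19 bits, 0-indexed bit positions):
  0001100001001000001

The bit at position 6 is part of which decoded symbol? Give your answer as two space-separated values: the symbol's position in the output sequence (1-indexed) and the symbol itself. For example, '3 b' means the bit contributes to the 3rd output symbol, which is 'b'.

Bit 0: prefix='0' (no match yet)
Bit 1: prefix='00' (no match yet)
Bit 2: prefix='000' -> emit 'j', reset
Bit 3: prefix='1' (no match yet)
Bit 4: prefix='11' -> emit 'l', reset
Bit 5: prefix='0' (no match yet)
Bit 6: prefix='00' (no match yet)
Bit 7: prefix='000' -> emit 'j', reset
Bit 8: prefix='0' (no match yet)
Bit 9: prefix='01' -> emit 'p', reset
Bit 10: prefix='0' (no match yet)

Answer: 3 j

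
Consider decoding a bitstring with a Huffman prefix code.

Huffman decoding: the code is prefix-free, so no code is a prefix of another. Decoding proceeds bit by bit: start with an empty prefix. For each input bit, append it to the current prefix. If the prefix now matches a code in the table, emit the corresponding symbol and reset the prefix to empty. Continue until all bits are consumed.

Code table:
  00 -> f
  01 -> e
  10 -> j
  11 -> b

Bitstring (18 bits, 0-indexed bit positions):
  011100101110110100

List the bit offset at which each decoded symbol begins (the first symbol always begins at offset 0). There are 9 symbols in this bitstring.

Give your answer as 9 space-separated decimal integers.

Bit 0: prefix='0' (no match yet)
Bit 1: prefix='01' -> emit 'e', reset
Bit 2: prefix='1' (no match yet)
Bit 3: prefix='11' -> emit 'b', reset
Bit 4: prefix='0' (no match yet)
Bit 5: prefix='00' -> emit 'f', reset
Bit 6: prefix='1' (no match yet)
Bit 7: prefix='10' -> emit 'j', reset
Bit 8: prefix='1' (no match yet)
Bit 9: prefix='11' -> emit 'b', reset
Bit 10: prefix='1' (no match yet)
Bit 11: prefix='10' -> emit 'j', reset
Bit 12: prefix='1' (no match yet)
Bit 13: prefix='11' -> emit 'b', reset
Bit 14: prefix='0' (no match yet)
Bit 15: prefix='01' -> emit 'e', reset
Bit 16: prefix='0' (no match yet)
Bit 17: prefix='00' -> emit 'f', reset

Answer: 0 2 4 6 8 10 12 14 16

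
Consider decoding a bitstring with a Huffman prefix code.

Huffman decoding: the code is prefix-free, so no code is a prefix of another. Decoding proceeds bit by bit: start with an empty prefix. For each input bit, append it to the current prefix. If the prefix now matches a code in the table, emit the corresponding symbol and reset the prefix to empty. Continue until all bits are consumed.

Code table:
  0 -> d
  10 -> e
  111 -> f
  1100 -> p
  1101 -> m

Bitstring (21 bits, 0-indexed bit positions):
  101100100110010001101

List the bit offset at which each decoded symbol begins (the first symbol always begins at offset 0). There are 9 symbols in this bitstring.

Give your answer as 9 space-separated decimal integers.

Bit 0: prefix='1' (no match yet)
Bit 1: prefix='10' -> emit 'e', reset
Bit 2: prefix='1' (no match yet)
Bit 3: prefix='11' (no match yet)
Bit 4: prefix='110' (no match yet)
Bit 5: prefix='1100' -> emit 'p', reset
Bit 6: prefix='1' (no match yet)
Bit 7: prefix='10' -> emit 'e', reset
Bit 8: prefix='0' -> emit 'd', reset
Bit 9: prefix='1' (no match yet)
Bit 10: prefix='11' (no match yet)
Bit 11: prefix='110' (no match yet)
Bit 12: prefix='1100' -> emit 'p', reset
Bit 13: prefix='1' (no match yet)
Bit 14: prefix='10' -> emit 'e', reset
Bit 15: prefix='0' -> emit 'd', reset
Bit 16: prefix='0' -> emit 'd', reset
Bit 17: prefix='1' (no match yet)
Bit 18: prefix='11' (no match yet)
Bit 19: prefix='110' (no match yet)
Bit 20: prefix='1101' -> emit 'm', reset

Answer: 0 2 6 8 9 13 15 16 17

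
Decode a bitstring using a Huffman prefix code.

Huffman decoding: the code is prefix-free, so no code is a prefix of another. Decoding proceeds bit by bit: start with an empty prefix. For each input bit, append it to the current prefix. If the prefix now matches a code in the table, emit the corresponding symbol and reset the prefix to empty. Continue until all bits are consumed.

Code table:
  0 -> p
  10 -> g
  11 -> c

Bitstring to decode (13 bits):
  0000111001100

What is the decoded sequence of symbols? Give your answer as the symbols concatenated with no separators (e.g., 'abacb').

Answer: ppppcgpcpp

Derivation:
Bit 0: prefix='0' -> emit 'p', reset
Bit 1: prefix='0' -> emit 'p', reset
Bit 2: prefix='0' -> emit 'p', reset
Bit 3: prefix='0' -> emit 'p', reset
Bit 4: prefix='1' (no match yet)
Bit 5: prefix='11' -> emit 'c', reset
Bit 6: prefix='1' (no match yet)
Bit 7: prefix='10' -> emit 'g', reset
Bit 8: prefix='0' -> emit 'p', reset
Bit 9: prefix='1' (no match yet)
Bit 10: prefix='11' -> emit 'c', reset
Bit 11: prefix='0' -> emit 'p', reset
Bit 12: prefix='0' -> emit 'p', reset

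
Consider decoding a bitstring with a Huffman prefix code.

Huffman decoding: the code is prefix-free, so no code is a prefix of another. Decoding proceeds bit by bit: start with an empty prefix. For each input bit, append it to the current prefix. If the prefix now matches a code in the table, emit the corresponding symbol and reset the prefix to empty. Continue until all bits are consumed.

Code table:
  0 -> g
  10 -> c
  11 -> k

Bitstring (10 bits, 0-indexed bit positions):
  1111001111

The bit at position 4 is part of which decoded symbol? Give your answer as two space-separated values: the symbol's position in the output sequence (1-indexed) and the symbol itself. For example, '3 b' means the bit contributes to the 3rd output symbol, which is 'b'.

Answer: 3 g

Derivation:
Bit 0: prefix='1' (no match yet)
Bit 1: prefix='11' -> emit 'k', reset
Bit 2: prefix='1' (no match yet)
Bit 3: prefix='11' -> emit 'k', reset
Bit 4: prefix='0' -> emit 'g', reset
Bit 5: prefix='0' -> emit 'g', reset
Bit 6: prefix='1' (no match yet)
Bit 7: prefix='11' -> emit 'k', reset
Bit 8: prefix='1' (no match yet)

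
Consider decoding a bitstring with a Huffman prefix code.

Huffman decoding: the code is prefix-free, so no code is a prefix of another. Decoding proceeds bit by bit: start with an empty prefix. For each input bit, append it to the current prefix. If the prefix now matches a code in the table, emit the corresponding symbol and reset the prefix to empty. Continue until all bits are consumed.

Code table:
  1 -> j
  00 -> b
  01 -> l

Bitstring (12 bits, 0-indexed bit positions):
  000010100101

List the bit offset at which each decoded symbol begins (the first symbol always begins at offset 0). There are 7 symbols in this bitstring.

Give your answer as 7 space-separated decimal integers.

Bit 0: prefix='0' (no match yet)
Bit 1: prefix='00' -> emit 'b', reset
Bit 2: prefix='0' (no match yet)
Bit 3: prefix='00' -> emit 'b', reset
Bit 4: prefix='1' -> emit 'j', reset
Bit 5: prefix='0' (no match yet)
Bit 6: prefix='01' -> emit 'l', reset
Bit 7: prefix='0' (no match yet)
Bit 8: prefix='00' -> emit 'b', reset
Bit 9: prefix='1' -> emit 'j', reset
Bit 10: prefix='0' (no match yet)
Bit 11: prefix='01' -> emit 'l', reset

Answer: 0 2 4 5 7 9 10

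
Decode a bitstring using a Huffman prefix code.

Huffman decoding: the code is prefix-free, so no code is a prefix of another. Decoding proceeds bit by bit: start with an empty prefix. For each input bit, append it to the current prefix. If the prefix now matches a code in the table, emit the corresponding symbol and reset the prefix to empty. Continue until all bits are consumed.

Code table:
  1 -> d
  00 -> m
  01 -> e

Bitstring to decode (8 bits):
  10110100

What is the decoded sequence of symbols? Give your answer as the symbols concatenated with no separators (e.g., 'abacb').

Answer: dedem

Derivation:
Bit 0: prefix='1' -> emit 'd', reset
Bit 1: prefix='0' (no match yet)
Bit 2: prefix='01' -> emit 'e', reset
Bit 3: prefix='1' -> emit 'd', reset
Bit 4: prefix='0' (no match yet)
Bit 5: prefix='01' -> emit 'e', reset
Bit 6: prefix='0' (no match yet)
Bit 7: prefix='00' -> emit 'm', reset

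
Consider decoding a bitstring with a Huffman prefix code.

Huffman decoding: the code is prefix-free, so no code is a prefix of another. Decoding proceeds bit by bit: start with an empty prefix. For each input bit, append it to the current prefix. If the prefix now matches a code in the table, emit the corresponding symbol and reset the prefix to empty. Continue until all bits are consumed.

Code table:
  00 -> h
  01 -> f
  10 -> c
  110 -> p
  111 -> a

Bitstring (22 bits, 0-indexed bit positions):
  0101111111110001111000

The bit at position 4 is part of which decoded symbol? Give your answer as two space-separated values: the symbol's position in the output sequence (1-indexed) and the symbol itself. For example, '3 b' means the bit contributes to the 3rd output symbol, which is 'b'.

Answer: 3 a

Derivation:
Bit 0: prefix='0' (no match yet)
Bit 1: prefix='01' -> emit 'f', reset
Bit 2: prefix='0' (no match yet)
Bit 3: prefix='01' -> emit 'f', reset
Bit 4: prefix='1' (no match yet)
Bit 5: prefix='11' (no match yet)
Bit 6: prefix='111' -> emit 'a', reset
Bit 7: prefix='1' (no match yet)
Bit 8: prefix='11' (no match yet)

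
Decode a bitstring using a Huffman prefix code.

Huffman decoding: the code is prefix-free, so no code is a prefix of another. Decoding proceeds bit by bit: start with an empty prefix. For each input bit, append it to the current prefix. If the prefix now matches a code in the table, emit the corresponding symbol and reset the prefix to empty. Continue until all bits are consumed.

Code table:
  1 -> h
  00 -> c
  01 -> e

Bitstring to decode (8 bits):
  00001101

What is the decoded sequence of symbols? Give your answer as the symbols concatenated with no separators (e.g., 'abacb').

Bit 0: prefix='0' (no match yet)
Bit 1: prefix='00' -> emit 'c', reset
Bit 2: prefix='0' (no match yet)
Bit 3: prefix='00' -> emit 'c', reset
Bit 4: prefix='1' -> emit 'h', reset
Bit 5: prefix='1' -> emit 'h', reset
Bit 6: prefix='0' (no match yet)
Bit 7: prefix='01' -> emit 'e', reset

Answer: cchhe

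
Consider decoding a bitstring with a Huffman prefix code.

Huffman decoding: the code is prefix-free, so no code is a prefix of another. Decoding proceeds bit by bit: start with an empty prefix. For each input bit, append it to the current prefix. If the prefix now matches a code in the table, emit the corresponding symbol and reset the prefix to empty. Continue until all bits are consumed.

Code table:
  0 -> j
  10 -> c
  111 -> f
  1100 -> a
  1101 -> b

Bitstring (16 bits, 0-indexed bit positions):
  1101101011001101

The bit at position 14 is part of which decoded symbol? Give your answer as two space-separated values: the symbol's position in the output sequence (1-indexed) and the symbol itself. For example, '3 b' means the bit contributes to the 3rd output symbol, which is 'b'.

Answer: 5 b

Derivation:
Bit 0: prefix='1' (no match yet)
Bit 1: prefix='11' (no match yet)
Bit 2: prefix='110' (no match yet)
Bit 3: prefix='1101' -> emit 'b', reset
Bit 4: prefix='1' (no match yet)
Bit 5: prefix='10' -> emit 'c', reset
Bit 6: prefix='1' (no match yet)
Bit 7: prefix='10' -> emit 'c', reset
Bit 8: prefix='1' (no match yet)
Bit 9: prefix='11' (no match yet)
Bit 10: prefix='110' (no match yet)
Bit 11: prefix='1100' -> emit 'a', reset
Bit 12: prefix='1' (no match yet)
Bit 13: prefix='11' (no match yet)
Bit 14: prefix='110' (no match yet)
Bit 15: prefix='1101' -> emit 'b', reset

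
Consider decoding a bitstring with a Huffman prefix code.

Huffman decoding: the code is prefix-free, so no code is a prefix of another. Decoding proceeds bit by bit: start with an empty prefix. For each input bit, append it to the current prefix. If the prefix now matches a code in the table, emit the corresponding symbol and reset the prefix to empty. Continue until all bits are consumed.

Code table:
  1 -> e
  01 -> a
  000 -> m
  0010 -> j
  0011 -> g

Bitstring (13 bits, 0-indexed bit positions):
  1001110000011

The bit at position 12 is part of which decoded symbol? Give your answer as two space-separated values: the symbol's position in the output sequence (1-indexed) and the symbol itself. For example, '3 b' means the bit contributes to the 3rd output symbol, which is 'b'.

Answer: 5 g

Derivation:
Bit 0: prefix='1' -> emit 'e', reset
Bit 1: prefix='0' (no match yet)
Bit 2: prefix='00' (no match yet)
Bit 3: prefix='001' (no match yet)
Bit 4: prefix='0011' -> emit 'g', reset
Bit 5: prefix='1' -> emit 'e', reset
Bit 6: prefix='0' (no match yet)
Bit 7: prefix='00' (no match yet)
Bit 8: prefix='000' -> emit 'm', reset
Bit 9: prefix='0' (no match yet)
Bit 10: prefix='00' (no match yet)
Bit 11: prefix='001' (no match yet)
Bit 12: prefix='0011' -> emit 'g', reset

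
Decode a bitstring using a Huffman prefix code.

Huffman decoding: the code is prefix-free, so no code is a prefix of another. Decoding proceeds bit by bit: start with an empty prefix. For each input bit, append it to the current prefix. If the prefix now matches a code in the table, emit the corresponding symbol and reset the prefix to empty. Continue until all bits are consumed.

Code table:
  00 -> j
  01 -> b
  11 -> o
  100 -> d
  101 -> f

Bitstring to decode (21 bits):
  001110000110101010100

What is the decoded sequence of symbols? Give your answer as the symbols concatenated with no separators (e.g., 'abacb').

Bit 0: prefix='0' (no match yet)
Bit 1: prefix='00' -> emit 'j', reset
Bit 2: prefix='1' (no match yet)
Bit 3: prefix='11' -> emit 'o', reset
Bit 4: prefix='1' (no match yet)
Bit 5: prefix='10' (no match yet)
Bit 6: prefix='100' -> emit 'd', reset
Bit 7: prefix='0' (no match yet)
Bit 8: prefix='00' -> emit 'j', reset
Bit 9: prefix='1' (no match yet)
Bit 10: prefix='11' -> emit 'o', reset
Bit 11: prefix='0' (no match yet)
Bit 12: prefix='01' -> emit 'b', reset
Bit 13: prefix='0' (no match yet)
Bit 14: prefix='01' -> emit 'b', reset
Bit 15: prefix='0' (no match yet)
Bit 16: prefix='01' -> emit 'b', reset
Bit 17: prefix='0' (no match yet)
Bit 18: prefix='01' -> emit 'b', reset
Bit 19: prefix='0' (no match yet)
Bit 20: prefix='00' -> emit 'j', reset

Answer: jodjobbbbj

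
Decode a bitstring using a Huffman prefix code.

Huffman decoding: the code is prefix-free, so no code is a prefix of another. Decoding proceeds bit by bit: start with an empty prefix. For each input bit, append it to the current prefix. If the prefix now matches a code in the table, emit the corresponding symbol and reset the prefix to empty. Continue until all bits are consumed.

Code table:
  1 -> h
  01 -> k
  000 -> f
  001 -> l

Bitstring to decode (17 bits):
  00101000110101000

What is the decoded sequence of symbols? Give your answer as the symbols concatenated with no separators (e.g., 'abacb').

Bit 0: prefix='0' (no match yet)
Bit 1: prefix='00' (no match yet)
Bit 2: prefix='001' -> emit 'l', reset
Bit 3: prefix='0' (no match yet)
Bit 4: prefix='01' -> emit 'k', reset
Bit 5: prefix='0' (no match yet)
Bit 6: prefix='00' (no match yet)
Bit 7: prefix='000' -> emit 'f', reset
Bit 8: prefix='1' -> emit 'h', reset
Bit 9: prefix='1' -> emit 'h', reset
Bit 10: prefix='0' (no match yet)
Bit 11: prefix='01' -> emit 'k', reset
Bit 12: prefix='0' (no match yet)
Bit 13: prefix='01' -> emit 'k', reset
Bit 14: prefix='0' (no match yet)
Bit 15: prefix='00' (no match yet)
Bit 16: prefix='000' -> emit 'f', reset

Answer: lkfhhkkf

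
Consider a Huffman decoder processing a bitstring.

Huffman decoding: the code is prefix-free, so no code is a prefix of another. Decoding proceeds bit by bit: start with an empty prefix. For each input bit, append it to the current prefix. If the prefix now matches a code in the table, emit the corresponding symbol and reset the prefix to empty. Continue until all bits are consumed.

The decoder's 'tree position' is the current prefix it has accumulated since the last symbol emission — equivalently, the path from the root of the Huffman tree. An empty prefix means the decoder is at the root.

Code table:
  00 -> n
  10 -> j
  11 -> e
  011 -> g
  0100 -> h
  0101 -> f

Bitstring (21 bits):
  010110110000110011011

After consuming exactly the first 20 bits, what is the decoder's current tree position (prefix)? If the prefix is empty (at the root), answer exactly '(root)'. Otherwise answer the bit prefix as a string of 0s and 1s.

Answer: 01

Derivation:
Bit 0: prefix='0' (no match yet)
Bit 1: prefix='01' (no match yet)
Bit 2: prefix='010' (no match yet)
Bit 3: prefix='0101' -> emit 'f', reset
Bit 4: prefix='1' (no match yet)
Bit 5: prefix='10' -> emit 'j', reset
Bit 6: prefix='1' (no match yet)
Bit 7: prefix='11' -> emit 'e', reset
Bit 8: prefix='0' (no match yet)
Bit 9: prefix='00' -> emit 'n', reset
Bit 10: prefix='0' (no match yet)
Bit 11: prefix='00' -> emit 'n', reset
Bit 12: prefix='1' (no match yet)
Bit 13: prefix='11' -> emit 'e', reset
Bit 14: prefix='0' (no match yet)
Bit 15: prefix='00' -> emit 'n', reset
Bit 16: prefix='1' (no match yet)
Bit 17: prefix='11' -> emit 'e', reset
Bit 18: prefix='0' (no match yet)
Bit 19: prefix='01' (no match yet)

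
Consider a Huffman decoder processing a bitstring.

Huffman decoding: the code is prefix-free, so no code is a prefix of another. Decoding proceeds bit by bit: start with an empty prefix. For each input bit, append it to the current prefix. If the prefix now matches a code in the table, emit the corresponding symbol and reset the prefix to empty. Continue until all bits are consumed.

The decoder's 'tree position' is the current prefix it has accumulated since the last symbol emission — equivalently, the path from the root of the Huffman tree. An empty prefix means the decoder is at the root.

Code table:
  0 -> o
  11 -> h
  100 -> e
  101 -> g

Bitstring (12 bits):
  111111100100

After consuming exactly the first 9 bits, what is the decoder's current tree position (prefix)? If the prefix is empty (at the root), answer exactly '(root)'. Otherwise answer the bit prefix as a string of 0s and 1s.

Bit 0: prefix='1' (no match yet)
Bit 1: prefix='11' -> emit 'h', reset
Bit 2: prefix='1' (no match yet)
Bit 3: prefix='11' -> emit 'h', reset
Bit 4: prefix='1' (no match yet)
Bit 5: prefix='11' -> emit 'h', reset
Bit 6: prefix='1' (no match yet)
Bit 7: prefix='10' (no match yet)
Bit 8: prefix='100' -> emit 'e', reset

Answer: (root)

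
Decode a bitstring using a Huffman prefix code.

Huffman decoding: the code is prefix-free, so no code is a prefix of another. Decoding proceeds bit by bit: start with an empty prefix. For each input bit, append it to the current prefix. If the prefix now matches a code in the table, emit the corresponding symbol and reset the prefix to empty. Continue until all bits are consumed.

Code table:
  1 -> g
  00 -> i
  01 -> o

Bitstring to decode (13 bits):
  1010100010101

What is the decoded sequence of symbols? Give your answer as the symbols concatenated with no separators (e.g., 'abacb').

Bit 0: prefix='1' -> emit 'g', reset
Bit 1: prefix='0' (no match yet)
Bit 2: prefix='01' -> emit 'o', reset
Bit 3: prefix='0' (no match yet)
Bit 4: prefix='01' -> emit 'o', reset
Bit 5: prefix='0' (no match yet)
Bit 6: prefix='00' -> emit 'i', reset
Bit 7: prefix='0' (no match yet)
Bit 8: prefix='01' -> emit 'o', reset
Bit 9: prefix='0' (no match yet)
Bit 10: prefix='01' -> emit 'o', reset
Bit 11: prefix='0' (no match yet)
Bit 12: prefix='01' -> emit 'o', reset

Answer: gooiooo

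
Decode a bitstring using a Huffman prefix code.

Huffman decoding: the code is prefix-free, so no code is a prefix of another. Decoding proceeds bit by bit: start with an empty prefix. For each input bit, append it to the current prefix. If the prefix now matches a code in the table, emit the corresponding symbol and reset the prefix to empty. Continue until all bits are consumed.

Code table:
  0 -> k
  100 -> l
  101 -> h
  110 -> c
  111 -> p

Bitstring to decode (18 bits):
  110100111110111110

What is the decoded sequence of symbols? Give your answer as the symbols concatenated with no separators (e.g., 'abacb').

Answer: clpcpc

Derivation:
Bit 0: prefix='1' (no match yet)
Bit 1: prefix='11' (no match yet)
Bit 2: prefix='110' -> emit 'c', reset
Bit 3: prefix='1' (no match yet)
Bit 4: prefix='10' (no match yet)
Bit 5: prefix='100' -> emit 'l', reset
Bit 6: prefix='1' (no match yet)
Bit 7: prefix='11' (no match yet)
Bit 8: prefix='111' -> emit 'p', reset
Bit 9: prefix='1' (no match yet)
Bit 10: prefix='11' (no match yet)
Bit 11: prefix='110' -> emit 'c', reset
Bit 12: prefix='1' (no match yet)
Bit 13: prefix='11' (no match yet)
Bit 14: prefix='111' -> emit 'p', reset
Bit 15: prefix='1' (no match yet)
Bit 16: prefix='11' (no match yet)
Bit 17: prefix='110' -> emit 'c', reset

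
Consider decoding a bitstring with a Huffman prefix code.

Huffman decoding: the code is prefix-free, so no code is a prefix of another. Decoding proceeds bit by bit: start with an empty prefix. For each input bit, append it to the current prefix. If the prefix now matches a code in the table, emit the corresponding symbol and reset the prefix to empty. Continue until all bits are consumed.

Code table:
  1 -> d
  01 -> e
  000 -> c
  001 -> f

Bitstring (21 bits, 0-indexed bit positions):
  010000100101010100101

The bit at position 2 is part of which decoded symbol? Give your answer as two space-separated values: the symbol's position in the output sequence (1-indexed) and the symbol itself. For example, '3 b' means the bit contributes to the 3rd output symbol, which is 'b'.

Answer: 2 c

Derivation:
Bit 0: prefix='0' (no match yet)
Bit 1: prefix='01' -> emit 'e', reset
Bit 2: prefix='0' (no match yet)
Bit 3: prefix='00' (no match yet)
Bit 4: prefix='000' -> emit 'c', reset
Bit 5: prefix='0' (no match yet)
Bit 6: prefix='01' -> emit 'e', reset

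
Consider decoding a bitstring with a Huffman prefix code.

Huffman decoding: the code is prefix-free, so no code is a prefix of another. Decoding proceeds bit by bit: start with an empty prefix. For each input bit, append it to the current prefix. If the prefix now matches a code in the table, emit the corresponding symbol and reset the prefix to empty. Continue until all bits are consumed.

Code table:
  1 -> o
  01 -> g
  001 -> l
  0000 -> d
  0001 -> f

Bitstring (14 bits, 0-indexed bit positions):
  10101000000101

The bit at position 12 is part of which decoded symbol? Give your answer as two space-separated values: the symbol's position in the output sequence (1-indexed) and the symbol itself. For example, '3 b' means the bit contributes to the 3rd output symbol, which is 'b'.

Bit 0: prefix='1' -> emit 'o', reset
Bit 1: prefix='0' (no match yet)
Bit 2: prefix='01' -> emit 'g', reset
Bit 3: prefix='0' (no match yet)
Bit 4: prefix='01' -> emit 'g', reset
Bit 5: prefix='0' (no match yet)
Bit 6: prefix='00' (no match yet)
Bit 7: prefix='000' (no match yet)
Bit 8: prefix='0000' -> emit 'd', reset
Bit 9: prefix='0' (no match yet)
Bit 10: prefix='00' (no match yet)
Bit 11: prefix='001' -> emit 'l', reset
Bit 12: prefix='0' (no match yet)
Bit 13: prefix='01' -> emit 'g', reset

Answer: 6 g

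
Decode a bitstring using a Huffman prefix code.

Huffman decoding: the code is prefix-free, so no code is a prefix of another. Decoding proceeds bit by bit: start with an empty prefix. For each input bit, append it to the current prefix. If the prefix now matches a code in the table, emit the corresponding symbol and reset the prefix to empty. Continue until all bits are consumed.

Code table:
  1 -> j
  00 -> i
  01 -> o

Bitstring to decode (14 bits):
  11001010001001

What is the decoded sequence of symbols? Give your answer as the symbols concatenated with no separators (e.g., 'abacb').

Answer: jjijoioij

Derivation:
Bit 0: prefix='1' -> emit 'j', reset
Bit 1: prefix='1' -> emit 'j', reset
Bit 2: prefix='0' (no match yet)
Bit 3: prefix='00' -> emit 'i', reset
Bit 4: prefix='1' -> emit 'j', reset
Bit 5: prefix='0' (no match yet)
Bit 6: prefix='01' -> emit 'o', reset
Bit 7: prefix='0' (no match yet)
Bit 8: prefix='00' -> emit 'i', reset
Bit 9: prefix='0' (no match yet)
Bit 10: prefix='01' -> emit 'o', reset
Bit 11: prefix='0' (no match yet)
Bit 12: prefix='00' -> emit 'i', reset
Bit 13: prefix='1' -> emit 'j', reset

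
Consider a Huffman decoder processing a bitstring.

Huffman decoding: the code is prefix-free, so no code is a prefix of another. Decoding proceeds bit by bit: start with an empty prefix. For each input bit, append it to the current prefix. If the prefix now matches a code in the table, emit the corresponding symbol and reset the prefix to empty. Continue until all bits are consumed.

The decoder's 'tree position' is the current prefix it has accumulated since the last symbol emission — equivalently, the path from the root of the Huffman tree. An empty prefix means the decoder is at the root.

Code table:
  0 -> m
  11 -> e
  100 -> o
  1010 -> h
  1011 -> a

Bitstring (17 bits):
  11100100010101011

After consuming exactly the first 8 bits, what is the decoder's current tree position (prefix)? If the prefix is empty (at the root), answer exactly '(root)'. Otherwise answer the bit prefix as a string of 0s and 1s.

Answer: (root)

Derivation:
Bit 0: prefix='1' (no match yet)
Bit 1: prefix='11' -> emit 'e', reset
Bit 2: prefix='1' (no match yet)
Bit 3: prefix='10' (no match yet)
Bit 4: prefix='100' -> emit 'o', reset
Bit 5: prefix='1' (no match yet)
Bit 6: prefix='10' (no match yet)
Bit 7: prefix='100' -> emit 'o', reset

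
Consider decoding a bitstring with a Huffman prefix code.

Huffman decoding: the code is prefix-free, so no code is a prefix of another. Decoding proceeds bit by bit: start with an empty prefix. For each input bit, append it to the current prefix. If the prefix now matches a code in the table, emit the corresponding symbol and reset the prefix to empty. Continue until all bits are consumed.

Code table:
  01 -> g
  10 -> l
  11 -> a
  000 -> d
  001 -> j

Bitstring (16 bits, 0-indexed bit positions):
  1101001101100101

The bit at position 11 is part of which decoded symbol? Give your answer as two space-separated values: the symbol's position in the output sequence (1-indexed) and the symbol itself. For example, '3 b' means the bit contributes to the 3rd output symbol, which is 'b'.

Bit 0: prefix='1' (no match yet)
Bit 1: prefix='11' -> emit 'a', reset
Bit 2: prefix='0' (no match yet)
Bit 3: prefix='01' -> emit 'g', reset
Bit 4: prefix='0' (no match yet)
Bit 5: prefix='00' (no match yet)
Bit 6: prefix='001' -> emit 'j', reset
Bit 7: prefix='1' (no match yet)
Bit 8: prefix='10' -> emit 'l', reset
Bit 9: prefix='1' (no match yet)
Bit 10: prefix='11' -> emit 'a', reset
Bit 11: prefix='0' (no match yet)
Bit 12: prefix='00' (no match yet)
Bit 13: prefix='001' -> emit 'j', reset
Bit 14: prefix='0' (no match yet)
Bit 15: prefix='01' -> emit 'g', reset

Answer: 6 j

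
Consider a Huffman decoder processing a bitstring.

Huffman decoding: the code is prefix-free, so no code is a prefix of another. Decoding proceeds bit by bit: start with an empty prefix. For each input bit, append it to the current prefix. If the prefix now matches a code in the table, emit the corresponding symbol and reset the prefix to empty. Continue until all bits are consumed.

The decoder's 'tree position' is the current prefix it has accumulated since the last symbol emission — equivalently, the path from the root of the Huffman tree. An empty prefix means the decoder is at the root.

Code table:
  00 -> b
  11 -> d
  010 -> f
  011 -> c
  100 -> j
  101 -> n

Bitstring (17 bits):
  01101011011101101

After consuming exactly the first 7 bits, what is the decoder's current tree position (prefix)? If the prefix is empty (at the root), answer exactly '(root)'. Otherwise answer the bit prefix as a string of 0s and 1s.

Answer: 1

Derivation:
Bit 0: prefix='0' (no match yet)
Bit 1: prefix='01' (no match yet)
Bit 2: prefix='011' -> emit 'c', reset
Bit 3: prefix='0' (no match yet)
Bit 4: prefix='01' (no match yet)
Bit 5: prefix='010' -> emit 'f', reset
Bit 6: prefix='1' (no match yet)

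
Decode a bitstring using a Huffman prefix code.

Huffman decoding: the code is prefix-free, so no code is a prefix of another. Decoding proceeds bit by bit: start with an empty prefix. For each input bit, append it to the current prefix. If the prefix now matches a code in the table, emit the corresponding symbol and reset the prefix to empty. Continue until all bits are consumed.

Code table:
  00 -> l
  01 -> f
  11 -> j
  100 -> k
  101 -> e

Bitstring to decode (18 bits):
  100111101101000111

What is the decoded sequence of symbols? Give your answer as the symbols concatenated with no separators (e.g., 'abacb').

Answer: kjjfelfj

Derivation:
Bit 0: prefix='1' (no match yet)
Bit 1: prefix='10' (no match yet)
Bit 2: prefix='100' -> emit 'k', reset
Bit 3: prefix='1' (no match yet)
Bit 4: prefix='11' -> emit 'j', reset
Bit 5: prefix='1' (no match yet)
Bit 6: prefix='11' -> emit 'j', reset
Bit 7: prefix='0' (no match yet)
Bit 8: prefix='01' -> emit 'f', reset
Bit 9: prefix='1' (no match yet)
Bit 10: prefix='10' (no match yet)
Bit 11: prefix='101' -> emit 'e', reset
Bit 12: prefix='0' (no match yet)
Bit 13: prefix='00' -> emit 'l', reset
Bit 14: prefix='0' (no match yet)
Bit 15: prefix='01' -> emit 'f', reset
Bit 16: prefix='1' (no match yet)
Bit 17: prefix='11' -> emit 'j', reset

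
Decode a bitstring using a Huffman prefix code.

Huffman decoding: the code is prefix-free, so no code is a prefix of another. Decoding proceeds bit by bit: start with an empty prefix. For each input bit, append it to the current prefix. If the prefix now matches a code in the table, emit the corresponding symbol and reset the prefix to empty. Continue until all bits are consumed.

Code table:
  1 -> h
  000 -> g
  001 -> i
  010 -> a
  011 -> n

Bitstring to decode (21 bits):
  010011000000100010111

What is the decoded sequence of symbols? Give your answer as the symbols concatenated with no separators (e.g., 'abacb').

Bit 0: prefix='0' (no match yet)
Bit 1: prefix='01' (no match yet)
Bit 2: prefix='010' -> emit 'a', reset
Bit 3: prefix='0' (no match yet)
Bit 4: prefix='01' (no match yet)
Bit 5: prefix='011' -> emit 'n', reset
Bit 6: prefix='0' (no match yet)
Bit 7: prefix='00' (no match yet)
Bit 8: prefix='000' -> emit 'g', reset
Bit 9: prefix='0' (no match yet)
Bit 10: prefix='00' (no match yet)
Bit 11: prefix='000' -> emit 'g', reset
Bit 12: prefix='1' -> emit 'h', reset
Bit 13: prefix='0' (no match yet)
Bit 14: prefix='00' (no match yet)
Bit 15: prefix='000' -> emit 'g', reset
Bit 16: prefix='1' -> emit 'h', reset
Bit 17: prefix='0' (no match yet)
Bit 18: prefix='01' (no match yet)
Bit 19: prefix='011' -> emit 'n', reset
Bit 20: prefix='1' -> emit 'h', reset

Answer: angghghnh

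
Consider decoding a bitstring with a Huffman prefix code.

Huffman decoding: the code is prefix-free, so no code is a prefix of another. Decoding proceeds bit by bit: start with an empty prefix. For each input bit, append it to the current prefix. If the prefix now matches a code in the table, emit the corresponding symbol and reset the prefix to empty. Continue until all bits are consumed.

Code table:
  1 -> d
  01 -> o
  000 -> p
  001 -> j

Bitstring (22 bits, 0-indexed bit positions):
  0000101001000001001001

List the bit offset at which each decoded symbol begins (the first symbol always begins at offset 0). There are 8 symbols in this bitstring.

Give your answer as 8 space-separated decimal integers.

Bit 0: prefix='0' (no match yet)
Bit 1: prefix='00' (no match yet)
Bit 2: prefix='000' -> emit 'p', reset
Bit 3: prefix='0' (no match yet)
Bit 4: prefix='01' -> emit 'o', reset
Bit 5: prefix='0' (no match yet)
Bit 6: prefix='01' -> emit 'o', reset
Bit 7: prefix='0' (no match yet)
Bit 8: prefix='00' (no match yet)
Bit 9: prefix='001' -> emit 'j', reset
Bit 10: prefix='0' (no match yet)
Bit 11: prefix='00' (no match yet)
Bit 12: prefix='000' -> emit 'p', reset
Bit 13: prefix='0' (no match yet)
Bit 14: prefix='00' (no match yet)
Bit 15: prefix='001' -> emit 'j', reset
Bit 16: prefix='0' (no match yet)
Bit 17: prefix='00' (no match yet)
Bit 18: prefix='001' -> emit 'j', reset
Bit 19: prefix='0' (no match yet)
Bit 20: prefix='00' (no match yet)
Bit 21: prefix='001' -> emit 'j', reset

Answer: 0 3 5 7 10 13 16 19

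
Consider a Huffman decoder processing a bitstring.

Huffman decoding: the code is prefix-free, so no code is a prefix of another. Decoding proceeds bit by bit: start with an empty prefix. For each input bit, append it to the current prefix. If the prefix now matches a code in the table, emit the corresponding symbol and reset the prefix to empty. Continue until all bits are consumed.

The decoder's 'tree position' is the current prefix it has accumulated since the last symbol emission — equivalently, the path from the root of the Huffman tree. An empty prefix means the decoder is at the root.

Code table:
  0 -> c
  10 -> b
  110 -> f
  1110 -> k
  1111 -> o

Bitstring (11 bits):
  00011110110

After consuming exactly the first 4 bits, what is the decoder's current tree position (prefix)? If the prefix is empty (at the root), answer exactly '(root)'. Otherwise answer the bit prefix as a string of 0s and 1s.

Answer: 1

Derivation:
Bit 0: prefix='0' -> emit 'c', reset
Bit 1: prefix='0' -> emit 'c', reset
Bit 2: prefix='0' -> emit 'c', reset
Bit 3: prefix='1' (no match yet)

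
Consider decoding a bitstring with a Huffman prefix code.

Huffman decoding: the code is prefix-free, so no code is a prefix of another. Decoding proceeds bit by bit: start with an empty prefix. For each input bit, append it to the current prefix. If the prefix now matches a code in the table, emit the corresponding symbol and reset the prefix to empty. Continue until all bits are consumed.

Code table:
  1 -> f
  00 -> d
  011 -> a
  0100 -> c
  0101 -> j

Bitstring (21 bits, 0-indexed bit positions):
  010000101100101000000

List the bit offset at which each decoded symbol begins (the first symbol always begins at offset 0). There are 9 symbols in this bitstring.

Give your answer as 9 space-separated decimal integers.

Bit 0: prefix='0' (no match yet)
Bit 1: prefix='01' (no match yet)
Bit 2: prefix='010' (no match yet)
Bit 3: prefix='0100' -> emit 'c', reset
Bit 4: prefix='0' (no match yet)
Bit 5: prefix='00' -> emit 'd', reset
Bit 6: prefix='1' -> emit 'f', reset
Bit 7: prefix='0' (no match yet)
Bit 8: prefix='01' (no match yet)
Bit 9: prefix='011' -> emit 'a', reset
Bit 10: prefix='0' (no match yet)
Bit 11: prefix='00' -> emit 'd', reset
Bit 12: prefix='1' -> emit 'f', reset
Bit 13: prefix='0' (no match yet)
Bit 14: prefix='01' (no match yet)
Bit 15: prefix='010' (no match yet)
Bit 16: prefix='0100' -> emit 'c', reset
Bit 17: prefix='0' (no match yet)
Bit 18: prefix='00' -> emit 'd', reset
Bit 19: prefix='0' (no match yet)
Bit 20: prefix='00' -> emit 'd', reset

Answer: 0 4 6 7 10 12 13 17 19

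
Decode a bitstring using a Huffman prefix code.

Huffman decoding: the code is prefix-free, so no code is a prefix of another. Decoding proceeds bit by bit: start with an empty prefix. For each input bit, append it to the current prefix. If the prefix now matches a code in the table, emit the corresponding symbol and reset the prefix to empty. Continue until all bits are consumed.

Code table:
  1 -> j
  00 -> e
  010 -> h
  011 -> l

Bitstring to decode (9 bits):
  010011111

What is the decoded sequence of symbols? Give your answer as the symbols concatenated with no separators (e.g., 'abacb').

Answer: hljjj

Derivation:
Bit 0: prefix='0' (no match yet)
Bit 1: prefix='01' (no match yet)
Bit 2: prefix='010' -> emit 'h', reset
Bit 3: prefix='0' (no match yet)
Bit 4: prefix='01' (no match yet)
Bit 5: prefix='011' -> emit 'l', reset
Bit 6: prefix='1' -> emit 'j', reset
Bit 7: prefix='1' -> emit 'j', reset
Bit 8: prefix='1' -> emit 'j', reset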